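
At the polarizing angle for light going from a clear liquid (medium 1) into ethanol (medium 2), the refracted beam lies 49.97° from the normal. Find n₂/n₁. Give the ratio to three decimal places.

At Brewster incidence θ_B = 90° − θ_t = 90° − 49.97° = 40.03°.
tan θ_B = n₂/n₁, so n₂/n₁ = tan 40.03° = 0.840.

n₂/n₁ ≈ 0.840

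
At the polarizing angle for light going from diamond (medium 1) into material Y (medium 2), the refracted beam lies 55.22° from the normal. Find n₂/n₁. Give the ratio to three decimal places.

n₂/n₁ ≈ 0.695

θ_B + θ_t = 90°, so θ_B = 90° − 55.22° = 34.78°.
tan θ_B = n₂/n₁, so n₂/n₁ = tan 34.78° = 0.695.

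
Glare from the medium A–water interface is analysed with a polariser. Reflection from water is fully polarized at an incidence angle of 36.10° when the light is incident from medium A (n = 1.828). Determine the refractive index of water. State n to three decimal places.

n ≈ 1.333

Brewster's law: tan θ_B = n₂/n₁ (light incident in medium A, refracted into water).
n₂ = n₁ tan θ_B = 1.828 × tan 36.10° = 1.333.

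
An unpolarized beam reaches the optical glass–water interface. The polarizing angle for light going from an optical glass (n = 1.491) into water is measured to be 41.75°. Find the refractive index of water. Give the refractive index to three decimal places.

n ≈ 1.331

Full polarization of the reflected beam means tan θ_B = n₂/n₁, where n₁ is the incident medium (an optical glass).
n₂ = n₁ tan θ_B = 1.491 × tan 41.75° = 1.331.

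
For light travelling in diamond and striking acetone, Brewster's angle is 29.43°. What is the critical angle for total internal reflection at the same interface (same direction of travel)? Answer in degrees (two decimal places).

tan θ_B = n₂/n₁ = tan 29.43° = 0.5642.
Total internal reflection: sin θ_c = n₂/n₁ = 0.5642.
θ_c = arcsin(0.5642) = 34.34°.

θ_c ≈ 34.34°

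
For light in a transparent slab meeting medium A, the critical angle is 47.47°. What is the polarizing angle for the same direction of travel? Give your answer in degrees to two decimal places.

sin θ_c = n₂/n₁, so n₂/n₁ = sin 47.47° = 0.7369.
Brewster: tan θ_B = n₂/n₁ = 0.7369.
θ_B = arctan(0.7369) = 36.39°.

θ_B ≈ 36.39°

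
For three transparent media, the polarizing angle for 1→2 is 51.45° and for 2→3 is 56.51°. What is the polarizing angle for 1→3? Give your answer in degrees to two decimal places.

tan θ_B(1→2) = n₂/n₁ = tan 51.45° = 1.2549.
tan θ_B(2→3) = n₃/n₂ = tan 56.51° = 1.5114.
Multiplying, n₃/n₁ = 1.2549 × 1.5114 = 1.8967, and θ_B(1→3) = arctan 1.8967 = 62.20°.

θ_B ≈ 62.20°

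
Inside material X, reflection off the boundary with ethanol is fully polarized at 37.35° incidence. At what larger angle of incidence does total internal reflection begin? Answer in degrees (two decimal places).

θ_c ≈ 49.74°

n₂/n₁ = tan 37.35° = 0.7632; the critical angle satisfies sin θ_c = n₂/n₁.
θ_c = arcsin(0.7632) = 49.74°.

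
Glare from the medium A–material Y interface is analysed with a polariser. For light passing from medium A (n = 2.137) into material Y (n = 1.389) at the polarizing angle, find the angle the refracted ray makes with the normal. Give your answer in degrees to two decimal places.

tan θ_B = n₂/n₁ = 1.389/2.137 = 0.6500, so θ_B = 33.02°.
The refracted ray is perpendicular to the reflected ray, so θ_t = 90° − θ_B = 56.98°.

θ_t ≈ 56.98°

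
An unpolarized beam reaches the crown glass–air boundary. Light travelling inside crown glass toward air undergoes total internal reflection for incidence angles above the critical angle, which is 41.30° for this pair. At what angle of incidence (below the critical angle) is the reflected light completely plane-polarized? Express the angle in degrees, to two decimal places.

At the critical angle sin θ_c = n₂/n₁, giving n₂/n₁ = sin 41.30° = 0.6600.
Then tan θ_B = n₂/n₁ = 0.6600, so θ_B = arctan 0.6600 = 33.42°.

θ_B ≈ 33.42°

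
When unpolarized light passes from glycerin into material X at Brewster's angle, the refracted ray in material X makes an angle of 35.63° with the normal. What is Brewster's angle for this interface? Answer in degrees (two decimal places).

Brewster's condition makes the reflected and refracted beams perpendicular: θ_B + θ_t = 90°.
θ_B = 90° − 35.63° = 54.37°.

θ_B ≈ 54.37°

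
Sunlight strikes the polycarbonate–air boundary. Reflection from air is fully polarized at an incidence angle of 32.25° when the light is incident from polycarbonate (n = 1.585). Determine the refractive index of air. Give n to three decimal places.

Full polarization of the reflected beam means tan θ_B = n₂/n₁, where n₁ is the incident medium (polycarbonate).
n₂ = n₁ tan θ_B = 1.585 × tan 32.25° = 1.000.

n ≈ 1.000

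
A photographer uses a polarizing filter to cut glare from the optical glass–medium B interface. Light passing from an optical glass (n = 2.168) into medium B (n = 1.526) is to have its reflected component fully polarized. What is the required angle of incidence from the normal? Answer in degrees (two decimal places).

θ_B ≈ 35.14°

Brewster's condition: tan θ_B = n₂/n₁ = 1.526/2.168 = 0.7039. Taking the arctangent, θ_B = 35.14°.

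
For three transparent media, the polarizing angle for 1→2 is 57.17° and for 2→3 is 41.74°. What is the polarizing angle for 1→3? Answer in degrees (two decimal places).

tan θ_B(1→2) = n₂/n₁ = tan 57.17° = 1.5499.
tan θ_B(2→3) = n₃/n₂ = tan 41.74° = 0.8922.
So n₃/n₁ = (n₂/n₁)(n₃/n₂) = 1.5499 × 0.8922 = 1.3829.
θ_B(1→3) = arctan(1.3829) = 54.13°.

θ_B ≈ 54.13°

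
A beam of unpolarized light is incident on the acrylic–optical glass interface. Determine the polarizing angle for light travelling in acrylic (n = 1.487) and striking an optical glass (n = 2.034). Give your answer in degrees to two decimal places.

Brewster's condition: tan θ_B = n₂/n₁ = 2.034/1.487 = 1.3679.
So θ_B = arctan 1.3679 = 53.83°.

θ_B ≈ 53.83°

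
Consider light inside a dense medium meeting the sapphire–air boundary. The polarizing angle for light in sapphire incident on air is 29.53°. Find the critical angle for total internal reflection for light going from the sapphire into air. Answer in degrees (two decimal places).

From Brewster, n₂/n₁ = tan θ_B = tan 29.53° = 0.5665.
Then sin θ_c = n₂/n₁ = 0.5665, so θ_c = arcsin 0.5665 = 34.50°.

θ_c ≈ 34.50°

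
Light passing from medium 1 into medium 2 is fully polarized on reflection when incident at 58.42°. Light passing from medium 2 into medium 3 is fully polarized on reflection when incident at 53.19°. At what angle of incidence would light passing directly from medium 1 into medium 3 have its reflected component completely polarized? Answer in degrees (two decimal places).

θ_B ≈ 65.30°

Each Brewster angle gives a ratio: n₂/n₁ = tan 58.42° = 1.6267, n₃/n₂ = tan 53.19° = 1.3362.
n₃/n₁ = 2.1737. Then tan θ_B(1→3) = n₃/n₁, so θ_B(1→3) = arctan(2.1737) = 65.30°.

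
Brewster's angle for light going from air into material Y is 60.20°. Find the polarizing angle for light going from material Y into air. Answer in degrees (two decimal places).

Reversing the direction swaps n₁ and n₂, so tan θ_B' = 1/tan θ_B and θ_B' = 90° − θ_B.
Hence θ_B' = 90° − 60.20° = 29.80°.

θ_B' ≈ 29.80°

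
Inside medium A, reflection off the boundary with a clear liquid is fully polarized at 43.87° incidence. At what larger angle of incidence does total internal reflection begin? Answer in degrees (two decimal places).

tan θ_B = n₂/n₁ = tan 43.87° = 0.9613.
Total internal reflection: sin θ_c = n₂/n₁ = 0.9613.
θ_c = arcsin(0.9613) = 74.01°.

θ_c ≈ 74.01°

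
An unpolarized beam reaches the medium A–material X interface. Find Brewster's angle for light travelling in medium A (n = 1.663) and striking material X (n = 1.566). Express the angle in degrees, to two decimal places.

θ_B ≈ 43.28°

Here n₂/n₁ = 1.566/1.663 = 0.9417, and Brewster's law gives tan θ_B = n₂/n₁. Taking the arctangent, θ_B = 43.28°.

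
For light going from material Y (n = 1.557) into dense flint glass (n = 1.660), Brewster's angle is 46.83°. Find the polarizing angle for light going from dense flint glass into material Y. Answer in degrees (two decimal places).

The two Brewster angles are complementary: θ_B' = 90° − θ_B = 90° − 46.83° = 43.17°.

θ_B' ≈ 43.17°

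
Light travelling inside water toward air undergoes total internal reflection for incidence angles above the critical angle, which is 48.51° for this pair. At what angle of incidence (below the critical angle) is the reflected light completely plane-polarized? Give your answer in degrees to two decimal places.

n₂/n₁ = sin θ_c = sin 48.51° = 0.7491.
tan θ_B equals the same ratio, so θ_B = arctan(0.7491) = 36.84°.

θ_B ≈ 36.84°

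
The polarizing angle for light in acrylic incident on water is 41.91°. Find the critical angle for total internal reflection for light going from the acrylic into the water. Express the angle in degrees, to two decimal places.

θ_c ≈ 63.84°

n₂/n₁ = tan 41.91° = 0.8976; the critical angle satisfies sin θ_c = n₂/n₁.
θ_c = arcsin(0.8976) = 63.84°.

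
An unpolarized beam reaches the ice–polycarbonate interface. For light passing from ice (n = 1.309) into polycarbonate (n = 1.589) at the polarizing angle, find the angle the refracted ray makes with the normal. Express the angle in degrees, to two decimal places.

θ_B = arctan(n₂/n₁) = arctan(1.589/1.309) = 50.52°.
At Brewster's angle the reflected and refracted rays are perpendicular, so θ_t = 90° − θ_B = 90° − 50.52° = 39.48°.

θ_t ≈ 39.48°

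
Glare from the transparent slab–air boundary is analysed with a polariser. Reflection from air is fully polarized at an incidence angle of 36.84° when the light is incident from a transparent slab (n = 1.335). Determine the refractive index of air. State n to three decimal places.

At Brewster's angle, tan θ_B = n₂/n₁ with n₁ on the incident side (a transparent slab) and n₂ on the transmitted side (air).
n₂ = n₁ tan θ_B = 1.335 × tan 36.84° = 1.000.

n ≈ 1.000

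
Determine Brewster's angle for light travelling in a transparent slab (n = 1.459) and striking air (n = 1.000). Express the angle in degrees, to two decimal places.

θ_B ≈ 34.43°

At Brewster's angle the reflected and refracted rays are perpendicular, which with Snell's law gives tan θ_B = n₂/n₁.
tan θ_B = n₂/n₁ = 1.000/1.459 = 0.6854.
θ_B = arctan(0.6854) = 34.43°.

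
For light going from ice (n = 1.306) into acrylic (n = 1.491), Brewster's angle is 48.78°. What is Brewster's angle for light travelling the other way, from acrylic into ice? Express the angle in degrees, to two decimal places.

The two Brewster angles are complementary: θ_B' = 90° − θ_B = 90° − 48.78° = 41.22°.

θ_B' ≈ 41.22°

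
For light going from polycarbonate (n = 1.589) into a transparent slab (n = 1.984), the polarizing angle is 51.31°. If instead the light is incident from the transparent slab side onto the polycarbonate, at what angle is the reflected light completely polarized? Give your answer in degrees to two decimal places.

θ_B' ≈ 38.69°

The two Brewster angles are complementary: θ_B' = 90° − θ_B = 90° − 51.31° = 38.69°.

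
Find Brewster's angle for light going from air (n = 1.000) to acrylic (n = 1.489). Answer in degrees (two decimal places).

θ_B ≈ 56.12°

Brewster's condition: tan θ_B = n₂/n₁ = 1.489/1.000 = 1.4890.
θ_B = arctan(1.4890) = 56.12°.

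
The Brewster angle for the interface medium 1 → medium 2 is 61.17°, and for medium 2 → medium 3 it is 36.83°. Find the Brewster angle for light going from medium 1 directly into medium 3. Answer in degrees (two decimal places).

n₂/n₁ = tan 61.17° = 1.8167 and n₃/n₂ = tan 36.83° = 0.7489.
Multiplying, n₃/n₁ = 1.8167 × 0.7489 = 1.3606, and θ_B(1→3) = arctan 1.3606 = 53.68°.

θ_B ≈ 53.68°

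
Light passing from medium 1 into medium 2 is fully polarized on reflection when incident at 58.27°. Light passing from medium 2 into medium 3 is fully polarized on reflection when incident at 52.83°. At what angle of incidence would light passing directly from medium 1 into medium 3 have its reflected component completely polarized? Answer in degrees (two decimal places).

tan θ_B(1→2) = n₂/n₁ = tan 58.27° = 1.6172.
tan θ_B(2→3) = n₃/n₂ = tan 52.83° = 1.3189.
So n₃/n₁ = (n₂/n₁)(n₃/n₂) = 1.6172 × 1.3189 = 2.1330.
θ_B(1→3) = arctan(2.1330) = 64.88°.

θ_B ≈ 64.88°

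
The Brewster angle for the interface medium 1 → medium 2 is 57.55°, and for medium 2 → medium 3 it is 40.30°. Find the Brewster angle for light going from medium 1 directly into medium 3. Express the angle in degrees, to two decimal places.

θ_B ≈ 53.14°

n₂/n₁ = tan 57.55° = 1.5727 and n₃/n₂ = tan 40.30° = 0.8481.
Multiplying, n₃/n₁ = 1.5727 × 0.8481 = 1.3338, and θ_B(1→3) = arctan 1.3338 = 53.14°.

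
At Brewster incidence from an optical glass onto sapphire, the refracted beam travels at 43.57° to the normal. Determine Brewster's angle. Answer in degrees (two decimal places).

θ_B ≈ 46.43°

Brewster's condition makes the reflected and refracted beams perpendicular: θ_B + θ_t = 90°.
θ_B = 90° − 43.57° = 46.43°.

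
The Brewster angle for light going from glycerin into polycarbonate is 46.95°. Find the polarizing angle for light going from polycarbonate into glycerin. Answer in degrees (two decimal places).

The two Brewster angles are complementary: θ_B' = 90° − θ_B = 90° − 46.95° = 43.05°.

θ_B' ≈ 43.05°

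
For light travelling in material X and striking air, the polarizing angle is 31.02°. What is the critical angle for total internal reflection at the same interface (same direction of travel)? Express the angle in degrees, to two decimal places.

n₂/n₁ = tan 31.02° = 0.6013; the critical angle satisfies sin θ_c = n₂/n₁.
θ_c = arcsin(0.6013) = 36.97°.

θ_c ≈ 36.97°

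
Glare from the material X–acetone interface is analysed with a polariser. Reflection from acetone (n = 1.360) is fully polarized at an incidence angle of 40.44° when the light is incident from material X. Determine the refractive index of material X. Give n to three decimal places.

n ≈ 1.596

Full polarization of the reflected beam means tan θ_B = n₂/n₁, where n₁ is the incident medium (material X).
n₁ = n₂ / tan θ_B = 1.360 / tan 40.44° = 1.596.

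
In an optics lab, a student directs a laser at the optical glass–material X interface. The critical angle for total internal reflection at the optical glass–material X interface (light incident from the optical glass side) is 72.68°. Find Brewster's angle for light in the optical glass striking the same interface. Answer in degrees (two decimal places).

At the critical angle sin θ_c = n₂/n₁, giving n₂/n₁ = sin 72.68° = 0.9547.
Then tan θ_B = n₂/n₁ = 0.9547, so θ_B = arctan 0.9547 = 43.67°.

θ_B ≈ 43.67°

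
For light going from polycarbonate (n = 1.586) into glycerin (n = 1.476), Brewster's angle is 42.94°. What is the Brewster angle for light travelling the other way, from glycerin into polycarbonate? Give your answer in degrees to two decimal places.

The two Brewster angles are complementary: θ_B' = 90° − θ_B = 90° − 42.94° = 47.06°.

θ_B' ≈ 47.06°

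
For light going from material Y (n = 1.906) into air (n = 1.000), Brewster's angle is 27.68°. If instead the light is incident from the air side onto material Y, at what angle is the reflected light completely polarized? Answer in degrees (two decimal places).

Reversing the direction swaps n₁ and n₂, so tan θ_B' = 1/tan θ_B and θ_B' = 90° − θ_B.
Hence θ_B' = 90° − 27.68° = 62.32°.

θ_B' ≈ 62.32°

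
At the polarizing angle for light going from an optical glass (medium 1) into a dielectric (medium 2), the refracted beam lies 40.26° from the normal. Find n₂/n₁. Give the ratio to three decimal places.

n₂/n₁ ≈ 1.181

θ_B + θ_t = 90°, so θ_B = 90° − 40.26° = 49.74°.
tan θ_B = n₂/n₁, so n₂/n₁ = tan 49.74° = 1.181.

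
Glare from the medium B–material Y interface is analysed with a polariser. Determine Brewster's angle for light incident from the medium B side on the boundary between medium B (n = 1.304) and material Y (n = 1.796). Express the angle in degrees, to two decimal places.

At Brewster's angle the reflected and refracted rays are perpendicular, which with Snell's law gives tan θ_B = n₂/n₁.
Here n₂/n₁ = 1.796/1.304 = 1.3773, and Brewster's law gives tan θ_B = n₂/n₁. Taking the arctangent, θ_B = 54.02°.

θ_B ≈ 54.02°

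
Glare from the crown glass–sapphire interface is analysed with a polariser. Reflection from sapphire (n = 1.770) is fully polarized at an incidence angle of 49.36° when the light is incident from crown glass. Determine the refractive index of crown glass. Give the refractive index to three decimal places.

At the polarizing angle, tan θ_B = n₂/n₁ with n₁ on the incident side (crown glass) and n₂ on the transmitted side (sapphire).
n₁ = n₂ / tan θ_B = 1.770 / tan 49.36° = 1.519.

n ≈ 1.519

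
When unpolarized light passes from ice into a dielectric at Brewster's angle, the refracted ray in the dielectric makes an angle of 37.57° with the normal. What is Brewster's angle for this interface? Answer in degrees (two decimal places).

θ_B ≈ 52.43°

Brewster's condition makes the reflected and refracted beams perpendicular: θ_B + θ_t = 90°.
θ_B = 90° − 37.57° = 52.43°.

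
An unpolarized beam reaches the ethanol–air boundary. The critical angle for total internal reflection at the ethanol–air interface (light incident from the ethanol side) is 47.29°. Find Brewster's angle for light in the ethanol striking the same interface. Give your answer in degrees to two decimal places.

sin θ_c = n₂/n₁, so n₂/n₁ = sin 47.29° = 0.7348.
Brewster: tan θ_B = n₂/n₁ = 0.7348.
θ_B = arctan(0.7348) = 36.31°.

θ_B ≈ 36.31°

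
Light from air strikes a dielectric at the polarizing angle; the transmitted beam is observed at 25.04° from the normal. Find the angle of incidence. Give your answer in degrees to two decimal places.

θ_B ≈ 64.96°

At Brewster's angle the reflected and refracted rays are perpendicular, so θ_B + θ_t = 90°.
θ_B = 90° − 25.04° = 64.96°.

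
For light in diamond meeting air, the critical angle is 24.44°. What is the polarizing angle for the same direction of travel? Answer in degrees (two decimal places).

sin θ_c = n₂/n₁, so n₂/n₁ = sin 24.44° = 0.4137.
Brewster: tan θ_B = n₂/n₁ = 0.4137.
θ_B = arctan(0.4137) = 22.48°.

θ_B ≈ 22.48°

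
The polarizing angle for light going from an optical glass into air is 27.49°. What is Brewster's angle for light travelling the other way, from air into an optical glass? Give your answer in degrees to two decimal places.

θ_B' ≈ 62.51°

tan θ_B' = n₁/n₂ = 1/tan θ_B, so θ_B' = 90° − θ_B.
θ_B' = 90° − 27.49° = 62.51°.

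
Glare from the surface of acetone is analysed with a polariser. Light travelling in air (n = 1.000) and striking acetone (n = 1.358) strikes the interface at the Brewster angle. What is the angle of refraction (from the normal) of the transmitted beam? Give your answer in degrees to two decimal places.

θ_t ≈ 36.37°

θ_B = arctan(n₂/n₁) = arctan(1.358/1.000) = 53.63°.
The refracted ray is perpendicular to the reflected ray, so θ_t = 90° − θ_B = 36.37°.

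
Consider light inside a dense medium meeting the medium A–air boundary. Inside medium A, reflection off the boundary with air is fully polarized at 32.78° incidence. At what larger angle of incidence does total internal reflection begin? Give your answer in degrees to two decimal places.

θ_c ≈ 40.09°

n₂/n₁ = tan 32.78° = 0.6440; the critical angle satisfies sin θ_c = n₂/n₁.
θ_c = arcsin(0.6440) = 40.09°.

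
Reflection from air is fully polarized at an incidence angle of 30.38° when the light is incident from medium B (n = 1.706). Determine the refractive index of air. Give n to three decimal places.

Brewster's law: tan θ_B = n₂/n₁ (light incident in medium B, refracted into air).
n₂ = n₁ tan θ_B = 1.706 × tan 30.38° = 1.000.

n ≈ 1.000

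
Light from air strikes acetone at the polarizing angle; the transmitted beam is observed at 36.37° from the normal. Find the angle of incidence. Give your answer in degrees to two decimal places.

Since the reflected and refracted rays are at right angles at the polarizing angle, θ_B + θ_t = 90°.
θ_B = 90° − 36.37° = 53.63°.

θ_B ≈ 53.63°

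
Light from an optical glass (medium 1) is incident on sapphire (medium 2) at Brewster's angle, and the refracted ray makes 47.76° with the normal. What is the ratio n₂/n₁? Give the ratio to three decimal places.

n₂/n₁ ≈ 0.908

θ_B + θ_t = 90°, so θ_B = 90° − 47.76° = 42.24°.
Then n₂/n₁ = tan θ_B = tan 42.24° = 0.908.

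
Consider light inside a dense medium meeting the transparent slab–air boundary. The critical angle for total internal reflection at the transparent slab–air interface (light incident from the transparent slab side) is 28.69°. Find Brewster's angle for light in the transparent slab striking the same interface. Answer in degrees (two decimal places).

n₂/n₁ = sin θ_c = sin 28.69° = 0.4801.
tan θ_B equals the same ratio, so θ_B = arctan(0.4801) = 25.64°.

θ_B ≈ 25.64°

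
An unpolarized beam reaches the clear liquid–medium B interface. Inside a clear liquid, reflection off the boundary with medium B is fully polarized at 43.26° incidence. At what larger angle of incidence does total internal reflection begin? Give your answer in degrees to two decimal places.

θ_c ≈ 70.23°

n₂/n₁ = tan 43.26° = 0.9410; the critical angle satisfies sin θ_c = n₂/n₁.
θ_c = arcsin(0.9410) = 70.23°.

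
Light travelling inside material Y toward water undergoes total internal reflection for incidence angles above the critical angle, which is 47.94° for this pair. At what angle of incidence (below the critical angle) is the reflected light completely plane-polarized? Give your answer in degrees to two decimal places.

sin θ_c = n₂/n₁, so n₂/n₁ = sin 47.94° = 0.7424.
Brewster: tan θ_B = n₂/n₁ = 0.7424.
θ_B = arctan(0.7424) = 36.59°.

θ_B ≈ 36.59°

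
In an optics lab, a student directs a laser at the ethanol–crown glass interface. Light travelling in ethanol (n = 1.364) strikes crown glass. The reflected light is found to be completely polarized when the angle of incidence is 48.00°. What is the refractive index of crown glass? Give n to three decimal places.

n ≈ 1.515

Full polarization of the reflected beam means tan θ_B = n₂/n₁, where n₁ is the incident medium (ethanol).
n₂ = n₁ tan θ_B = 1.364 × tan 48.00° = 1.515.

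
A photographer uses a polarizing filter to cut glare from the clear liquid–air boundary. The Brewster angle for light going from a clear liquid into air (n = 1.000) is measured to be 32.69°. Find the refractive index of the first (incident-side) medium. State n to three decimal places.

Brewster's law: tan θ_B = n₂/n₁ (light incident in a clear liquid, refracted into air).
n₁ = n₂ / tan θ_B = 1.000 / tan 32.69° = 1.558.

n ≈ 1.558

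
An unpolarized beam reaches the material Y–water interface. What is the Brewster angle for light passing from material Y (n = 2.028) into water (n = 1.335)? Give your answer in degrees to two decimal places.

tan θ_B = n₂/n₁ = 1.335/2.028 = 0.6583. Taking the arctangent, θ_B = 33.36°.

θ_B ≈ 33.36°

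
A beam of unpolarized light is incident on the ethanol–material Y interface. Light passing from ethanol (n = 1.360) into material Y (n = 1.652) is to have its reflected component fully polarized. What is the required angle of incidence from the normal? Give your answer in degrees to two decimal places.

At Brewster's angle the reflected and refracted rays are perpendicular, which with Snell's law gives tan θ_B = n₂/n₁.
Here n₂/n₁ = 1.652/1.360 = 1.2147, and Brewster's law gives tan θ_B = n₂/n₁.
So θ_B = arctan 1.2147 = 50.54°.

θ_B ≈ 50.54°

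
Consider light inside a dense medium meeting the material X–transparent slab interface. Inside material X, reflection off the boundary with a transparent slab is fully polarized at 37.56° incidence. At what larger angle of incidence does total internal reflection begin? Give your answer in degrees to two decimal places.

tan θ_B = n₂/n₁ = tan 37.56° = 0.7690.
Total internal reflection: sin θ_c = n₂/n₁ = 0.7690.
θ_c = arcsin(0.7690) = 50.26°.

θ_c ≈ 50.26°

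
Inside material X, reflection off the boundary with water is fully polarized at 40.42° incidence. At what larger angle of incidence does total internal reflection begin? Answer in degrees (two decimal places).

θ_c ≈ 58.39°

tan θ_B = n₂/n₁ = tan 40.42° = 0.8517.
Total internal reflection: sin θ_c = n₂/n₁ = 0.8517.
θ_c = arcsin(0.8517) = 58.39°.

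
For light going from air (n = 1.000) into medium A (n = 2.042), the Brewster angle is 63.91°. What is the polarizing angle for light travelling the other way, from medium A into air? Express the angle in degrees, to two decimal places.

θ_B' ≈ 26.09°

Reversing the direction swaps n₁ and n₂, so tan θ_B' = 1/tan θ_B and θ_B' = 90° − θ_B.
Hence θ_B' = 90° − 63.91° = 26.09°.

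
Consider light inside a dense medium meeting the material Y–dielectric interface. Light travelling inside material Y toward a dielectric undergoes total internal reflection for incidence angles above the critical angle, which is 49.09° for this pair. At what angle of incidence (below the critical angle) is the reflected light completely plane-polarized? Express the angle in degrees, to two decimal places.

n₂/n₁ = sin θ_c = sin 49.09° = 0.7557.
tan θ_B equals the same ratio, so θ_B = arctan(0.7557) = 37.08°.

θ_B ≈ 37.08°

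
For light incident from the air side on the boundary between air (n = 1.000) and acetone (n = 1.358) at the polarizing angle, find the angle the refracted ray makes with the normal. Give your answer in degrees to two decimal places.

tan θ_B = n₂/n₁ = 1.358/1.000 = 1.3580, so θ_B = 53.63°.
At Brewster's angle the reflected and refracted rays are perpendicular, so θ_t = 90° − θ_B = 90° − 53.63° = 36.37°.

θ_t ≈ 36.37°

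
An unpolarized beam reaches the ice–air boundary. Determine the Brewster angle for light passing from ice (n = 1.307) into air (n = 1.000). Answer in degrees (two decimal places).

Brewster's condition: tan θ_B = n₂/n₁ = 1.000/1.307 = 0.7651.
So θ_B = arctan 0.7651 = 37.42°.

θ_B ≈ 37.42°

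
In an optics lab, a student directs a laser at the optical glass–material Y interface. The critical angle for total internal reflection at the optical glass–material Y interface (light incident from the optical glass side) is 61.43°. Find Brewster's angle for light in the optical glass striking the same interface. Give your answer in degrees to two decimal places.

θ_B ≈ 41.29°

sin θ_c = n₂/n₁, so n₂/n₁ = sin 61.43° = 0.8782.
Brewster: tan θ_B = n₂/n₁ = 0.8782.
θ_B = arctan(0.8782) = 41.29°.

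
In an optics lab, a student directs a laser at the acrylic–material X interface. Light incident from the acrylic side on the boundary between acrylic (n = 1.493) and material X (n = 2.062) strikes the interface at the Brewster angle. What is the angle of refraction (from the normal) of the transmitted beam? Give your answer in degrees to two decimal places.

θ_t ≈ 35.91°

tan θ_B = n₂/n₁ = 2.062/1.493 = 1.3811, so θ_B = 54.09°.
At Brewster's angle the reflected and refracted rays are perpendicular, so θ_t = 90° − θ_B = 90° − 54.09° = 35.91°.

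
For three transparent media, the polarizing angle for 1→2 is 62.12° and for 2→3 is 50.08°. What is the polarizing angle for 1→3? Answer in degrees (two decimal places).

n₂/n₁ = tan 62.12° = 1.8903 and n₃/n₂ = tan 50.08° = 1.1951.
Multiplying, n₃/n₁ = 1.8903 × 1.1951 = 2.2591, and θ_B(1→3) = arctan 2.2591 = 66.12°.

θ_B ≈ 66.12°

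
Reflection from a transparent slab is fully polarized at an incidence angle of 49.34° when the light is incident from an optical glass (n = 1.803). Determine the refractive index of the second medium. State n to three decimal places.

n ≈ 2.099

Full polarization of the reflected beam means tan θ_B = n₂/n₁, where n₁ is the incident medium (an optical glass).
n₂ = n₁ tan θ_B = 1.803 × tan 49.34° = 2.099.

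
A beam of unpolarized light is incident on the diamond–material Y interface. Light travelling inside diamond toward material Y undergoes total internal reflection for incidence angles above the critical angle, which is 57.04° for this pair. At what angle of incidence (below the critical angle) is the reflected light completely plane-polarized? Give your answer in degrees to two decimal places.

n₂/n₁ = sin θ_c = sin 57.04° = 0.8391.
tan θ_B equals the same ratio, so θ_B = arctan(0.8391) = 40.00°.

θ_B ≈ 40.00°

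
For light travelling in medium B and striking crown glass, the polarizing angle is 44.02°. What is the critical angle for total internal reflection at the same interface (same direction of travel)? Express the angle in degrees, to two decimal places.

θ_c ≈ 75.10°

From Brewster, n₂/n₁ = tan θ_B = tan 44.02° = 0.9664.
Then sin θ_c = n₂/n₁ = 0.9664, so θ_c = arcsin 0.9664 = 75.10°.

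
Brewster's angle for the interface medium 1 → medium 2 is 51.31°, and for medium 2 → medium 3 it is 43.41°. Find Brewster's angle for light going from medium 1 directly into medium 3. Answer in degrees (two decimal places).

θ_B ≈ 49.75°

tan θ_B(1→2) = n₂/n₁ = tan 51.31° = 1.2487.
tan θ_B(2→3) = n₃/n₂ = tan 43.41° = 0.9460.
So n₃/n₁ = (n₂/n₁)(n₃/n₂) = 1.2487 × 0.9460 = 1.1812.
θ_B(1→3) = arctan(1.1812) = 49.75°.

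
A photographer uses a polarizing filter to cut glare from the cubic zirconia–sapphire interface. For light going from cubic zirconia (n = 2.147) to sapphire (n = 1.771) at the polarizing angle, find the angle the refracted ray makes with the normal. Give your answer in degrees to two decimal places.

θ_B = arctan(n₂/n₁) = arctan(1.771/2.147) = 39.52°.
At Brewster's angle the reflected and refracted rays are perpendicular, so θ_t = 90° − θ_B = 90° − 39.52° = 50.48°.

θ_t ≈ 50.48°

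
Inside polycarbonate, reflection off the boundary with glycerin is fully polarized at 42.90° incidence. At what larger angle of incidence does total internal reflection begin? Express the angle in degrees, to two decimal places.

tan θ_B = n₂/n₁ = tan 42.90° = 0.9293.
Total internal reflection: sin θ_c = n₂/n₁ = 0.9293.
θ_c = arcsin(0.9293) = 68.32°.

θ_c ≈ 68.32°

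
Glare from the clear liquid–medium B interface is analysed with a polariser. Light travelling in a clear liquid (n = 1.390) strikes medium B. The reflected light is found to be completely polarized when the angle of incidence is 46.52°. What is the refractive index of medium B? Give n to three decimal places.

Brewster's law: tan θ_B = n₂/n₁ (light incident in a clear liquid, refracted into medium B).
n₂ = n₁ tan θ_B = 1.390 × tan 46.52° = 1.466.

n ≈ 1.466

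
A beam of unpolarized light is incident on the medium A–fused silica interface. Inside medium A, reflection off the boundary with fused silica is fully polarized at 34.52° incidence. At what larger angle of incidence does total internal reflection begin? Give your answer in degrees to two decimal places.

θ_c ≈ 43.46°

n₂/n₁ = tan 34.52° = 0.6878; the critical angle satisfies sin θ_c = n₂/n₁.
θ_c = arcsin(0.6878) = 43.46°.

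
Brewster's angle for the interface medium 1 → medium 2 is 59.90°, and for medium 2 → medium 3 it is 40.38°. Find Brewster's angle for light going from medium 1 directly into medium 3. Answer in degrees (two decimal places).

tan θ_B(1→2) = n₂/n₁ = tan 59.90° = 1.7251.
tan θ_B(2→3) = n₃/n₂ = tan 40.38° = 0.8505.
Multiplying, n₃/n₁ = 1.7251 × 0.8505 = 1.4671, and θ_B(1→3) = arctan 1.4671 = 55.72°.

θ_B ≈ 55.72°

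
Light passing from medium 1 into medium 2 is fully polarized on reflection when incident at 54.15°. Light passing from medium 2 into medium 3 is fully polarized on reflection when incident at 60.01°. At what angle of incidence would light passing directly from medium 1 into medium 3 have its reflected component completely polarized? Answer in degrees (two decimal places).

θ_B ≈ 67.36°

Each Brewster angle gives a ratio: n₂/n₁ = tan 54.15° = 1.3840, n₃/n₂ = tan 60.01° = 1.7327.
So n₃/n₁ = (n₂/n₁)(n₃/n₂) = 1.3840 × 1.7327 = 2.3981.
θ_B(1→3) = arctan(2.3981) = 67.36°.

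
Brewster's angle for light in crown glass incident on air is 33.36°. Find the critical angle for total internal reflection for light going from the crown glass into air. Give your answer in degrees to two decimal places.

From Brewster, n₂/n₁ = tan θ_B = tan 33.36° = 0.6584.
Then sin θ_c = n₂/n₁ = 0.6584, so θ_c = arcsin 0.6584 = 41.18°.

θ_c ≈ 41.18°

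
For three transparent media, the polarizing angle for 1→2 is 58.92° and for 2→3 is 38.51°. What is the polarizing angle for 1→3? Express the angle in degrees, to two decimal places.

θ_B ≈ 52.86°

n₂/n₁ = tan 58.92° = 1.6590 and n₃/n₂ = tan 38.51° = 0.7957.
So n₃/n₁ = (n₂/n₁)(n₃/n₂) = 1.6590 × 0.7957 = 1.3201.
θ_B(1→3) = arctan(1.3201) = 52.86°.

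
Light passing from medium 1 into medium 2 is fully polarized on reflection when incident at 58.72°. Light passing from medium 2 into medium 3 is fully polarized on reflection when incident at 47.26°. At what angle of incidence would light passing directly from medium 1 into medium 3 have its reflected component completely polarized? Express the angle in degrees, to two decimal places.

θ_B ≈ 60.69°

tan θ_B(1→2) = n₂/n₁ = tan 58.72° = 1.6460.
tan θ_B(2→3) = n₃/n₂ = tan 47.26° = 1.0822.
n₃/n₁ = 1.7813. Then tan θ_B(1→3) = n₃/n₁, so θ_B(1→3) = arctan(1.7813) = 60.69°.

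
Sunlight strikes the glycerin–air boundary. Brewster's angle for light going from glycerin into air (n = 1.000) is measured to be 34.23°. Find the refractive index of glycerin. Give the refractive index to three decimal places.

Brewster's law: tan θ_B = n₂/n₁ (light incident in glycerin, refracted into air).
n₁ = n₂ / tan θ_B = 1.000 / tan 34.23° = 1.470.

n ≈ 1.470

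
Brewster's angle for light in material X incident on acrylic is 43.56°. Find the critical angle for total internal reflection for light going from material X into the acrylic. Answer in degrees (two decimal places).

θ_c ≈ 71.98°

tan θ_B = n₂/n₁ = tan 43.56° = 0.9510.
Total internal reflection: sin θ_c = n₂/n₁ = 0.9510.
θ_c = arcsin(0.9510) = 71.98°.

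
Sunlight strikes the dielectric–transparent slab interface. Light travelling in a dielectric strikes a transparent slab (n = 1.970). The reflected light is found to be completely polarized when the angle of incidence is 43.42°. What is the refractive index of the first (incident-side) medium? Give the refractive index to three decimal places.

At the polarizing angle, tan θ_B = n₂/n₁ with n₁ on the incident side (a dielectric) and n₂ on the transmitted side (a transparent slab).
n₁ = n₂ / tan θ_B = 1.970 / tan 43.42° = 2.082.

n ≈ 2.082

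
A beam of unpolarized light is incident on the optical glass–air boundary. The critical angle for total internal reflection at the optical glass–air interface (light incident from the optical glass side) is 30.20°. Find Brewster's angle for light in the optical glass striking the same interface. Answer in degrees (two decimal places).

sin θ_c = n₂/n₁, so n₂/n₁ = sin 30.20° = 0.5030.
Brewster: tan θ_B = n₂/n₁ = 0.5030.
θ_B = arctan(0.5030) = 26.70°.

θ_B ≈ 26.70°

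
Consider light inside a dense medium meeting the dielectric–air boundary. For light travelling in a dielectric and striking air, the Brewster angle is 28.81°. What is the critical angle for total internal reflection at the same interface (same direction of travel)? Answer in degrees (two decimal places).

θ_c ≈ 33.37°

n₂/n₁ = tan 28.81° = 0.5500; the critical angle satisfies sin θ_c = n₂/n₁.
θ_c = arcsin(0.5500) = 33.37°.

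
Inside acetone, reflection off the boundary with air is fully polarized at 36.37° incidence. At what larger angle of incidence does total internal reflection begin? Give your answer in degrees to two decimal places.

θ_c ≈ 47.43°

From Brewster, n₂/n₁ = tan θ_B = tan 36.37° = 0.7365.
Then sin θ_c = n₂/n₁ = 0.7365, so θ_c = arcsin 0.7365 = 47.43°.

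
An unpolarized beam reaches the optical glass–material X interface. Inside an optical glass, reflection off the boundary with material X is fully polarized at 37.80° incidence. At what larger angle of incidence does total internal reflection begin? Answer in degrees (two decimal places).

From Brewster, n₂/n₁ = tan θ_B = tan 37.80° = 0.7757.
Then sin θ_c = n₂/n₁ = 0.7757, so θ_c = arcsin 0.7757 = 50.87°.

θ_c ≈ 50.87°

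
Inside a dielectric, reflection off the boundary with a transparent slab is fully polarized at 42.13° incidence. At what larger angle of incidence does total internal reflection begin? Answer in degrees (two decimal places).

θ_c ≈ 64.76°

From Brewster, n₂/n₁ = tan θ_B = tan 42.13° = 0.9045.
Then sin θ_c = n₂/n₁ = 0.9045, so θ_c = arcsin 0.9045 = 64.76°.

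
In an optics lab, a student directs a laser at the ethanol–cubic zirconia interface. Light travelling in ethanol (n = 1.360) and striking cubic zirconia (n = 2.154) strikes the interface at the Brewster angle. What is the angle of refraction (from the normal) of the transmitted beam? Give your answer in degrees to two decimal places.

First find Brewster's angle: tan θ_B = 2.154/1.360 = 1.5838, giving θ_B = 57.73°.
The refracted ray is perpendicular to the reflected ray, so θ_t = 90° − θ_B = 32.27°.

θ_t ≈ 32.27°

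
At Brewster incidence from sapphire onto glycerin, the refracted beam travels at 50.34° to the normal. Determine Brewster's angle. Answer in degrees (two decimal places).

At Brewster's angle the reflected and refracted rays are perpendicular, so θ_B + θ_t = 90°.
θ_B = 90° − 50.34° = 39.66°.

θ_B ≈ 39.66°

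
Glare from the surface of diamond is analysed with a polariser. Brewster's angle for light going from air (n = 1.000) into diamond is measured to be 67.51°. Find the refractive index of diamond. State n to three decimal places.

Full polarization of the reflected beam means tan θ_B = n₂/n₁, where n₁ is the incident medium (air).
n₂ = n₁ tan θ_B = 1.000 × tan 67.51° = 2.415.

n ≈ 2.415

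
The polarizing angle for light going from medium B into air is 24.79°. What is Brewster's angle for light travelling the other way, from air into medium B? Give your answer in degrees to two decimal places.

tan θ_B' = n₁/n₂ = 1/tan θ_B, so θ_B' = 90° − θ_B.
θ_B' = 90° − 24.79° = 65.21°.

θ_B' ≈ 65.21°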